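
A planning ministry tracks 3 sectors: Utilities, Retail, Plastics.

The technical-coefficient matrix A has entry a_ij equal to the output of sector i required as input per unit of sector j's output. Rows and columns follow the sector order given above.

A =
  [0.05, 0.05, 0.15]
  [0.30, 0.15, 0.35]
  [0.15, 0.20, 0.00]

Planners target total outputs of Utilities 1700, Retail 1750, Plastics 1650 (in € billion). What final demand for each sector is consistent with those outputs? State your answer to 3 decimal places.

I − A =
  [   0.95    -0.05    -0.15]
  [  -0.30     0.85    -0.35]
  [  -0.15    -0.20     1.00]
d = (I − A) x:
  d_1 = (+0.95)·1700 + (-0.05)·1750 + (-0.15)·1650 = 1280.000
  d_2 = (-0.30)·1700 + (+0.85)·1750 + (-0.35)·1650 = 400.000
  d_3 = (-0.15)·1700 + (-0.20)·1750 + (+1.00)·1650 = 1045.000

d_1 = 1280.000, d_2 = 400.000, d_3 = 1045.000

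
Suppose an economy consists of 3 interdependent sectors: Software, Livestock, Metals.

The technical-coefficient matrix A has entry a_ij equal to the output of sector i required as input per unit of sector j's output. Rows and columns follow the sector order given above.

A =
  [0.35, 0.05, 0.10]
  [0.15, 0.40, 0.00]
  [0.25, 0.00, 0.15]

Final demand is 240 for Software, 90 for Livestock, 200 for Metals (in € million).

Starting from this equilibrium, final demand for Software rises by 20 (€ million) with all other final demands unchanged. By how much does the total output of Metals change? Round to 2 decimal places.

I − A =
  [   0.65    -0.05    -0.10]
  [  -0.15     0.60     0.00]
  [  -0.25     0.00     0.85]
Cofactors of I−A, C_ij = (−1)^(i+j)·(minor ij) (rows/columns in the sector order above):
  C_11 = (0.60)(0.85) − (0.00)(0.00) = 0.5100
  C_12 = −[(-0.15)(0.85) − (0.00)(-0.25)] = 0.1275
  C_13 = (-0.15)(0.00) − (0.60)(-0.25) = 0.1500
  C_21 = −[(-0.05)(0.85) − (-0.10)(0.00)] = 0.0425
  C_22 = (0.65)(0.85) − (-0.10)(-0.25) = 0.5275
  C_23 = −[(0.65)(0.00) − (-0.05)(-0.25)] = 0.0125
  C_31 = (-0.05)(0.00) − (-0.10)(0.60) = 0.0600
  C_32 = −[(0.65)(0.00) − (-0.10)(-0.15)] = 0.0150
  C_33 = (0.65)(0.60) − (-0.05)(-0.15) = 0.3825
det(I−A) = Σ_j (I−A)_1j·C_1j = (0.65)(0.5100) + (-0.05)(0.1275) + (-0.10)(0.1500) = 0.310125
adj(I−A) = Cᵀ =
  [ 0.5100   0.0425   0.0600]
  [ 0.1275   0.5275   0.0150]
  [ 0.1500   0.0125   0.3825]
(I − A)⁻¹ = adj(I−A) / det(I−A) ≈
  [   1.6445     0.1370     0.1935]
  [   0.4111     1.7009     0.0484]
  [   0.4837     0.0403     1.2334]
Δx = (I − A)⁻¹ Δd with Δd having +20 in the Software component and 0 elsewhere.
So Δx_3 = L_31 · (+20), where L_31 = adj(I−A)_31 / det(I−A) = 0.1500 / 0.310125.
Δx_3 = 0.1500 × (+20) / 0.310125 = 3.00 / 0.310125 ≈ 9.67.

Δx_3 = 9.67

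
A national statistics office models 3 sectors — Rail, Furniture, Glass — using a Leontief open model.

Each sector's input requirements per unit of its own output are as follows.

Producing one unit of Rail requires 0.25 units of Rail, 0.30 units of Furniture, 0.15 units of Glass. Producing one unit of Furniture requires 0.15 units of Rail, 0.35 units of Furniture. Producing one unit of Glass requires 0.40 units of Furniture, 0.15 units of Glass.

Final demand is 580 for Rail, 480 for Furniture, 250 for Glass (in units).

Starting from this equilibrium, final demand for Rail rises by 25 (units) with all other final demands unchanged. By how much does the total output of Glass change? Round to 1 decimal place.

I − A =
  [   0.75    -0.15     0.00]
  [  -0.30     0.65    -0.40]
  [  -0.15     0.00     0.85]
Cofactors of I−A, C_ij = (−1)^(i+j)·(minor ij) (rows/columns in the sector order above):
  C_11 = (0.65)(0.85) − (-0.40)(0.00) = 0.5525
  C_12 = −[(-0.30)(0.85) − (-0.40)(-0.15)] = 0.3150
  C_13 = (-0.30)(0.00) − (0.65)(-0.15) = 0.0975
  C_21 = −[(-0.15)(0.85) − (0.00)(0.00)] = 0.1275
  C_22 = (0.75)(0.85) − (0.00)(-0.15) = 0.6375
  C_23 = −[(0.75)(0.00) − (-0.15)(-0.15)] = 0.0225
  C_31 = (-0.15)(-0.40) − (0.00)(0.65) = 0.0600
  C_32 = −[(0.75)(-0.40) − (0.00)(-0.30)] = 0.3000
  C_33 = (0.75)(0.65) − (-0.15)(-0.30) = 0.4425
det(I−A) = Σ_j (I−A)_1j·C_1j = (0.75)(0.5525) + (-0.15)(0.3150) + (0.00)(0.0975) = 0.367125
adj(I−A) = Cᵀ =
  [ 0.5525   0.1275   0.0600]
  [ 0.3150   0.6375   0.3000]
  [ 0.0975   0.0225   0.4425]
(I − A)⁻¹ = adj(I−A) / det(I−A) ≈
  [   1.5049     0.3473     0.1634]
  [   0.8580     1.7365     0.8172]
  [   0.2656     0.0613     1.2053]
Δx = (I − A)⁻¹ Δd with Δd having +25 in the Rail component and 0 elsewhere.
So Δx_G = L_GR · (+25), where L_GR = adj(I−A)_GR / det(I−A) = 0.0975 / 0.367125.
Δx_G = 0.0975 × (+25) / 0.367125 = 2.4375 / 0.367125 ≈ 6.6.

Δx_G = 6.6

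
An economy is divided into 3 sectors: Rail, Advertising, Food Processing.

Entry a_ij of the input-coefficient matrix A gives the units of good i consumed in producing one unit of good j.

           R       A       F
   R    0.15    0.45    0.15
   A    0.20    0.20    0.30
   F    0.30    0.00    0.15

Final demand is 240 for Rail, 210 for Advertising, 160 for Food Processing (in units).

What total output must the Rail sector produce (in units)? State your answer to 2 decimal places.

I − A =
  [   0.85    -0.45    -0.15]
  [  -0.20     0.80    -0.30]
  [  -0.30     0.00     0.85]
Cofactors of I−A, C_ij = (−1)^(i+j)·(minor ij) (rows/columns in the sector order above):
  C_11 = (0.80)(0.85) − (-0.30)(0.00) = 0.6800
  C_12 = −[(-0.20)(0.85) − (-0.30)(-0.30)] = 0.2600
  C_13 = (-0.20)(0.00) − (0.80)(-0.30) = 0.2400
  C_21 = −[(-0.45)(0.85) − (-0.15)(0.00)] = 0.3825
  C_22 = (0.85)(0.85) − (-0.15)(-0.30) = 0.6775
  C_23 = −[(0.85)(0.00) − (-0.45)(-0.30)] = 0.1350
  C_31 = (-0.45)(-0.30) − (-0.15)(0.80) = 0.2550
  C_32 = −[(0.85)(-0.30) − (-0.15)(-0.20)] = 0.2850
  C_33 = (0.85)(0.80) − (-0.45)(-0.20) = 0.5900
det(I−A) = Σ_j (I−A)_1j·C_1j = (0.85)(0.6800) + (-0.45)(0.2600) + (-0.15)(0.2400) = 0.4250
adj(I−A) = Cᵀ =
  [ 0.6800   0.3825   0.2550]
  [ 0.2600   0.6775   0.2850]
  [ 0.2400   0.1350   0.5900]
(I − A)⁻¹ = adj(I−A) / det(I−A) ≈
  [   1.6000     0.9000     0.6000]
  [   0.6118     1.5941     0.6706]
  [   0.5647     0.3176     1.3882]
x = (I − A)⁻¹ d = adj(I−A)·d / det(I−A), with det(I−A) = 0.4250:
  x_R = (0.6800·240 + 0.3825·210 + 0.2550·160) / 0.4250 = 284.325 / 0.4250 = 669.00
  x_A = (0.2600·240 + 0.6775·210 + 0.2850·160) / 0.4250 = 250.275 / 0.4250 ≈ 588.88
  x_F = (0.2400·240 + 0.1350·210 + 0.5900·160) / 0.4250 = 180.35 / 0.4250 ≈ 424.35

x_R = 669.00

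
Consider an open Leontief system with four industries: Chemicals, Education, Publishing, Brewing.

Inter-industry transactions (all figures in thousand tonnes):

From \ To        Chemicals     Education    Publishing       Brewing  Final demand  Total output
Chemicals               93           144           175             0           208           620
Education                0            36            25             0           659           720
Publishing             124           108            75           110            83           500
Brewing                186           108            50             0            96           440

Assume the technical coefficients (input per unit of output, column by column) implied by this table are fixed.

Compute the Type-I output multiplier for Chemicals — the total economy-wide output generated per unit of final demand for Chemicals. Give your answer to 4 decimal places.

m_C = 2.3223

Technical coefficients a_ij = z_ij / X_j:
  a_CC = 93/620 = 0.15, a_EC = 0/620 = 0.00, a_PC = 124/620 = 0.20, a_BC = 186/620 = 0.30
  a_CE = 144/720 = 0.20, a_EE = 36/720 = 0.05, a_PE = 108/720 = 0.15, a_BE = 108/720 = 0.15
  a_CP = 175/500 = 0.35, a_EP = 25/500 = 0.05, a_PP = 75/500 = 0.15, a_BP = 50/500 = 0.10
  a_CB = 0/440 = 0.00, a_EB = 0/440 = 0.00, a_PB = 110/440 = 0.25, a_BB = 0/440 = 0.00
I − A =
  [   0.85    -0.20    -0.35     0.00]
  [   0.00     0.95    -0.05     0.00]
  [  -0.20    -0.15     0.85    -0.25]
  [  -0.30    -0.15    -0.10     1.00]
Compute the cofactors C_ij = (−1)^(i+j)·(3×3 minor ij) of I−A; the adjugate is their transpose:
adj(I−A) = Cᵀ =
  [ 0.774375   0.230625   0.342500   0.085625]
  [ 0.013750   0.605000   0.042500   0.010625]
  [ 0.261250   0.214375   0.807500   0.201875]
  [ 0.260500   0.181375   0.189875   0.611500]
det(I−A) = Σ_j (I−A)_1j·C_1j = (0.85)(0.774375) + (-0.20)(0.013750) + (-0.35)(0.261250) + (0.00)(0.260500) = 0.56403125
(I − A)⁻¹ = adj(I−A) / det(I−A) ≈
  [   1.37293     0.40889     0.60724     0.15181]
  [   0.02438     1.07264     0.07535     0.01884]
  [   0.46318     0.38008     1.43166     0.35791]
  [   0.46185     0.32157     0.33664     1.08416]
The output multiplier for sector j is the column-j sum of the Leontief inverse (I − A)⁻¹ = adj(I−A) / det(I−A).
Column C of adj(I−A): (0.774375, 0.013750, 0.261250, 0.260500); det(I−A) = 0.56403125.
m_C = (0.774375 + 0.013750 + 0.261250 + 0.260500) / 0.56403125 = 1.309875 / 0.56403125 ≈ 2.3223.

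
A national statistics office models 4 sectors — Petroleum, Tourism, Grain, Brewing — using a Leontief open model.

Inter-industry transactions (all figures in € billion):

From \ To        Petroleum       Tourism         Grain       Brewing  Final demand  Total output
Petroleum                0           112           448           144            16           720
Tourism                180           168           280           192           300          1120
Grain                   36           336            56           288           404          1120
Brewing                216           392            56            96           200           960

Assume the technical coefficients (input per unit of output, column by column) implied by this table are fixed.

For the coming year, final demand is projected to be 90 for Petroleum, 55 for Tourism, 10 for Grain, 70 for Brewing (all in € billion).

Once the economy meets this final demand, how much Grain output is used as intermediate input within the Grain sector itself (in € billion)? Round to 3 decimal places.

Technical coefficients a_ij = z_ij / X_j:
  a_PP = 0/720 = 0.00, a_TP = 180/720 = 0.25, a_GP = 36/720 = 0.05, a_BP = 216/720 = 0.30
  a_PT = 112/1120 = 0.10, a_TT = 168/1120 = 0.15, a_GT = 336/1120 = 0.30, a_BT = 392/1120 = 0.35
  a_PG = 448/1120 = 0.40, a_TG = 280/1120 = 0.25, a_GG = 56/1120 = 0.05, a_BG = 56/1120 = 0.05
  a_PB = 144/960 = 0.15, a_TB = 192/960 = 0.20, a_GB = 288/960 = 0.30, a_BB = 96/960 = 0.10
I − A =
  [   1.00    -0.10    -0.40    -0.15]
  [  -0.25     0.85    -0.25    -0.20]
  [  -0.05    -0.30     0.95    -0.30]
  [  -0.30    -0.35    -0.05     0.90]
Compute the cofactors C_ij = (−1)^(i+j)·(3×3 minor ij) of I−A; the adjugate is their transpose:
adj(I−A) = Cᵀ =
  [ 0.550750   0.286125   0.321000   0.262375]
  [ 0.301250   0.742875   0.339625   0.328500]
  [ 0.223000   0.377625   0.615125   0.326125]
  [ 0.313125   0.405250   0.273250   0.660500]
det(I−A) = Σ_j (I−A)_1j·C_1j = (1.00)(0.550750) + (-0.10)(0.301250) + (-0.40)(0.223000) + (-0.15)(0.313125) = 0.38445625
(I − A)⁻¹ = adj(I−A) / det(I−A) ≈
  [   1.4325     0.7442     0.8349     0.6825]
  [   0.7836     1.9323     0.8834     0.8545]
  [   0.5800     0.9822     1.6000     0.8483]
  [   0.8145     1.0541     0.7107     1.7180]
First solve x = (I − A)⁻¹ d = adj(I−A)·d / det(I−A); in particular x_G = (0.223000·90 + 0.377625·55 + 0.615125·10 + 0.326125·70) / 0.38445625 = 69.819375 / 0.38445625 ≈ 181.60551.
Intermediate flow from G to G: z_GG = a_GG · x_G = 0.05 × 69.819375 / 0.38445625 = 3.49096875 / 0.38445625 ≈ 9.080.

z_GG = 9.080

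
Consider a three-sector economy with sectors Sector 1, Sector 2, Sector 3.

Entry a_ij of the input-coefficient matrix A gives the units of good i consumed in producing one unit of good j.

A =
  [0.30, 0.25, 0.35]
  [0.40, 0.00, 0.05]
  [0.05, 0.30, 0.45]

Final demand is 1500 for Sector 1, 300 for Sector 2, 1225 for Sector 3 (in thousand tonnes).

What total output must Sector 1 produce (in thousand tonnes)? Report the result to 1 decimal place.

x_1 = 5086.5

I − A =
  [   0.70    -0.25    -0.35]
  [  -0.40     1.00    -0.05]
  [  -0.05    -0.30     0.55]
Cofactors of I−A, C_ij = (−1)^(i+j)·(minor ij) (rows/columns in the sector order above):
  C_11 = (1.00)(0.55) − (-0.05)(-0.30) = 0.5350
  C_12 = −[(-0.40)(0.55) − (-0.05)(-0.05)] = 0.2225
  C_13 = (-0.40)(-0.30) − (1.00)(-0.05) = 0.1700
  C_21 = −[(-0.25)(0.55) − (-0.35)(-0.30)] = 0.2425
  C_22 = (0.70)(0.55) − (-0.35)(-0.05) = 0.3675
  C_23 = −[(0.70)(-0.30) − (-0.25)(-0.05)] = 0.2225
  C_31 = (-0.25)(-0.05) − (-0.35)(1.00) = 0.3625
  C_32 = −[(0.70)(-0.05) − (-0.35)(-0.40)] = 0.1750
  C_33 = (0.70)(1.00) − (-0.25)(-0.40) = 0.6000
det(I−A) = Σ_j (I−A)_1j·C_1j = (0.70)(0.5350) + (-0.25)(0.2225) + (-0.35)(0.1700) = 0.259375
adj(I−A) = Cᵀ =
  [ 0.5350   0.2425   0.3625]
  [ 0.2225   0.3675   0.1750]
  [ 0.1700   0.2225   0.6000]
(I − A)⁻¹ = adj(I−A) / det(I−A) ≈
  [   2.0627     0.9349     1.3976]
  [   0.8578     1.4169     0.6747]
  [   0.6554     0.8578     2.3133]
x = (I − A)⁻¹ d = adj(I−A)·d / det(I−A), with det(I−A) = 0.259375:
  x_1 = (0.5350·1500 + 0.2425·300 + 0.3625·1225) / 0.259375 = 1319.3125 / 0.259375 ≈ 5086.5
  x_2 = (0.2225·1500 + 0.3675·300 + 0.1750·1225) / 0.259375 = 658.375 / 0.259375 ≈ 2538.3
  x_3 = (0.1700·1500 + 0.2225·300 + 0.6000·1225) / 0.259375 = 1056.75 / 0.259375 ≈ 4074.2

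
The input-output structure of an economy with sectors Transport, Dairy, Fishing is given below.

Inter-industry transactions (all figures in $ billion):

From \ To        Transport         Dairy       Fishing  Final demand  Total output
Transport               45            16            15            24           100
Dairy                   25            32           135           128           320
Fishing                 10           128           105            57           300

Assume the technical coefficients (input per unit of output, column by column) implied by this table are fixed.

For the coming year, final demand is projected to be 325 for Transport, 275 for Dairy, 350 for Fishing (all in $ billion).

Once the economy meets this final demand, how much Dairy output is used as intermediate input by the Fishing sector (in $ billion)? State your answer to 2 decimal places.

z_23 = 648.80

Technical coefficients a_ij = z_ij / X_j:
  a_11 = 45/100 = 0.45, a_21 = 25/100 = 0.25, a_31 = 10/100 = 0.10
  a_12 = 16/320 = 0.05, a_22 = 32/320 = 0.10, a_32 = 128/320 = 0.40
  a_13 = 15/300 = 0.05, a_23 = 135/300 = 0.45, a_33 = 105/300 = 0.35
I − A =
  [   0.55    -0.05    -0.05]
  [  -0.25     0.90    -0.45]
  [  -0.10    -0.40     0.65]
Cofactors of I−A, C_ij = (−1)^(i+j)·(minor ij) (rows/columns in the sector order above):
  C_11 = (0.90)(0.65) − (-0.45)(-0.40) = 0.4050
  C_12 = −[(-0.25)(0.65) − (-0.45)(-0.10)] = 0.2075
  C_13 = (-0.25)(-0.40) − (0.90)(-0.10) = 0.1900
  C_21 = −[(-0.05)(0.65) − (-0.05)(-0.40)] = 0.0525
  C_22 = (0.55)(0.65) − (-0.05)(-0.10) = 0.3525
  C_23 = −[(0.55)(-0.40) − (-0.05)(-0.10)] = 0.2250
  C_31 = (-0.05)(-0.45) − (-0.05)(0.90) = 0.0675
  C_32 = −[(0.55)(-0.45) − (-0.05)(-0.25)] = 0.2600
  C_33 = (0.55)(0.90) − (-0.05)(-0.25) = 0.4825
det(I−A) = Σ_j (I−A)_1j·C_1j = (0.55)(0.4050) + (-0.05)(0.2075) + (-0.05)(0.1900) = 0.202875
adj(I−A) = Cᵀ =
  [ 0.4050   0.0525   0.0675]
  [ 0.2075   0.3525   0.2600]
  [ 0.1900   0.2250   0.4825]
(I − A)⁻¹ = adj(I−A) / det(I−A) ≈
  [   1.9963     0.2588     0.3327]
  [   1.0228     1.7375     1.2816]
  [   0.9365     1.1091     2.3783]
First solve x = (I − A)⁻¹ d = adj(I−A)·d / det(I−A); in particular x_3 = (0.1900·325 + 0.2250·275 + 0.4825·350) / 0.202875 = 292.50 / 0.202875 ≈ 1441.7745.
Intermediate flow from 2 to 3: z_23 = a_23 · x_3 = 0.45 × 292.50 / 0.202875 = 131.625 / 0.202875 ≈ 648.80.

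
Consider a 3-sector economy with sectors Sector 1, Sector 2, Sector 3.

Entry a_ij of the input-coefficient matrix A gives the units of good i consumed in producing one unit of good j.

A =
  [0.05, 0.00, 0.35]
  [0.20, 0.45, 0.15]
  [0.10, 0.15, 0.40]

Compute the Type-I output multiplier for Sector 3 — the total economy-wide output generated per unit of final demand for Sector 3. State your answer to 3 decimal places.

m_3 = 3.535

I − A =
  [   0.95     0.00    -0.35]
  [  -0.20     0.55    -0.15]
  [  -0.10    -0.15     0.60]
Cofactors of I−A, C_ij = (−1)^(i+j)·(minor ij) (rows/columns in the sector order above):
  C_11 = (0.55)(0.60) − (-0.15)(-0.15) = 0.3075
  C_12 = −[(-0.20)(0.60) − (-0.15)(-0.10)] = 0.1350
  C_13 = (-0.20)(-0.15) − (0.55)(-0.10) = 0.0850
  C_21 = −[(0.00)(0.60) − (-0.35)(-0.15)] = 0.0525
  C_22 = (0.95)(0.60) − (-0.35)(-0.10) = 0.5350
  C_23 = −[(0.95)(-0.15) − (0.00)(-0.10)] = 0.1425
  C_31 = (0.00)(-0.15) − (-0.35)(0.55) = 0.1925
  C_32 = −[(0.95)(-0.15) − (-0.35)(-0.20)] = 0.2125
  C_33 = (0.95)(0.55) − (0.00)(-0.20) = 0.5225
det(I−A) = Σ_j (I−A)_1j·C_1j = (0.95)(0.3075) + (0.00)(0.1350) + (-0.35)(0.0850) = 0.262375
adj(I−A) = Cᵀ =
  [ 0.3075   0.0525   0.1925]
  [ 0.1350   0.5350   0.2125]
  [ 0.0850   0.1425   0.5225]
(I − A)⁻¹ = adj(I−A) / det(I−A) ≈
  [   1.1720     0.2001     0.7337]
  [   0.5145     2.0391     0.8099]
  [   0.3240     0.5431     1.9914]
The output multiplier for sector j is the column-j sum of the Leontief inverse (I − A)⁻¹ = adj(I−A) / det(I−A).
Column 3 of adj(I−A): (0.1925, 0.2125, 0.5225); det(I−A) = 0.262375.
m_3 = (0.1925 + 0.2125 + 0.5225) / 0.262375 = 0.9275 / 0.262375 ≈ 3.535.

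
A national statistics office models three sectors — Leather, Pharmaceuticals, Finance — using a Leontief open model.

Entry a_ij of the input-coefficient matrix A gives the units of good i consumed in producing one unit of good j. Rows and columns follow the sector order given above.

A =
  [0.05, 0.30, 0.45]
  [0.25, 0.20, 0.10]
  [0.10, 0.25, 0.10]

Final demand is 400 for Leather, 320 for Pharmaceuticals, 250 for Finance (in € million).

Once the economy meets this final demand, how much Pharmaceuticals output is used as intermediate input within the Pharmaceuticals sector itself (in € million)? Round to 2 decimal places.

z_22 = 154.13

I − A =
  [   0.95    -0.30    -0.45]
  [  -0.25     0.80    -0.10]
  [  -0.10    -0.25     0.90]
Cofactors of I−A, C_ij = (−1)^(i+j)·(minor ij) (rows/columns in the sector order above):
  C_11 = (0.80)(0.90) − (-0.10)(-0.25) = 0.6950
  C_12 = −[(-0.25)(0.90) − (-0.10)(-0.10)] = 0.2350
  C_13 = (-0.25)(-0.25) − (0.80)(-0.10) = 0.1425
  C_21 = −[(-0.30)(0.90) − (-0.45)(-0.25)] = 0.3825
  C_22 = (0.95)(0.90) − (-0.45)(-0.10) = 0.8100
  C_23 = −[(0.95)(-0.25) − (-0.30)(-0.10)] = 0.2675
  C_31 = (-0.30)(-0.10) − (-0.45)(0.80) = 0.3900
  C_32 = −[(0.95)(-0.10) − (-0.45)(-0.25)] = 0.2075
  C_33 = (0.95)(0.80) − (-0.30)(-0.25) = 0.6850
det(I−A) = Σ_j (I−A)_1j·C_1j = (0.95)(0.6950) + (-0.30)(0.2350) + (-0.45)(0.1425) = 0.525625
adj(I−A) = Cᵀ =
  [ 0.6950   0.3825   0.3900]
  [ 0.2350   0.8100   0.2075]
  [ 0.1425   0.2675   0.6850]
(I − A)⁻¹ = adj(I−A) / det(I−A) ≈
  [   1.3222     0.7277     0.7420]
  [   0.4471     1.5410     0.3948]
  [   0.2711     0.5089     1.3032]
First solve x = (I − A)⁻¹ d = adj(I−A)·d / det(I−A); in particular x_2 = (0.2350·400 + 0.8100·320 + 0.2075·250) / 0.525625 = 405.075 / 0.525625 ≈ 770.6540.
Intermediate flow from 2 to 2: z_22 = a_22 · x_2 = 0.20 × 405.075 / 0.525625 = 81.015 / 0.525625 ≈ 154.13.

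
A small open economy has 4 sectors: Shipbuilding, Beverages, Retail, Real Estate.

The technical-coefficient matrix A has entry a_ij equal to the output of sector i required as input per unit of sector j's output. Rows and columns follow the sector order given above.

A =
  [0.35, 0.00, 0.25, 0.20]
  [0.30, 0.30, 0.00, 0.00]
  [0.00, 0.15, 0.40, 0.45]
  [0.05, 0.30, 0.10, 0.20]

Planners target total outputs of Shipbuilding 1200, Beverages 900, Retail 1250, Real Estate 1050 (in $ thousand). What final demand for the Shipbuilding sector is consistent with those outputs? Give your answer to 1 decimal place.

I − A =
  [   0.65     0.00    -0.25    -0.20]
  [  -0.30     0.70     0.00     0.00]
  [   0.00    -0.15     0.60    -0.45]
  [  -0.05    -0.30    -0.10     0.80]
d = (I − A) x:
  d_1 = (+0.65)·1200 + (+0.00)·900 + (-0.25)·1250 + (-0.20)·1050 = 257.5
  d_2 = (-0.30)·1200 + (+0.70)·900 + (+0.00)·1250 + (+0.00)·1050 = 270.0
  d_3 = (+0.00)·1200 + (-0.15)·900 + (+0.60)·1250 + (-0.45)·1050 = 142.5
  d_4 = (-0.05)·1200 + (-0.30)·900 + (-0.10)·1250 + (+0.80)·1050 = 385.0

d_1 = 257.5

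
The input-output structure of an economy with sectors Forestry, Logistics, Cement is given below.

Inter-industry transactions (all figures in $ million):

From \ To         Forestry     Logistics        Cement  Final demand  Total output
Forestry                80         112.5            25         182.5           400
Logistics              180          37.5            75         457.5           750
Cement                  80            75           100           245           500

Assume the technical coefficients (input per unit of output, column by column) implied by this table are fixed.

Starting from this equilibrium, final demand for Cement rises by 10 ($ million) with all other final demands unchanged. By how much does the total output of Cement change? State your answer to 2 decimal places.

Δx_3 = 13.17

Technical coefficients a_ij = z_ij / X_j:
  a_11 = 80/400 = 0.20, a_21 = 180/400 = 0.45, a_31 = 80/400 = 0.20
  a_12 = 112.5/750 = 0.15, a_22 = 37.5/750 = 0.05, a_32 = 75/750 = 0.10
  a_13 = 25/500 = 0.05, a_23 = 75/500 = 0.15, a_33 = 100/500 = 0.20
I − A =
  [   0.80    -0.15    -0.05]
  [  -0.45     0.95    -0.15]
  [  -0.20    -0.10     0.80]
Cofactors of I−A, C_ij = (−1)^(i+j)·(minor ij) (rows/columns in the sector order above):
  C_11 = (0.95)(0.80) − (-0.15)(-0.10) = 0.7450
  C_12 = −[(-0.45)(0.80) − (-0.15)(-0.20)] = 0.3900
  C_13 = (-0.45)(-0.10) − (0.95)(-0.20) = 0.2350
  C_21 = −[(-0.15)(0.80) − (-0.05)(-0.10)] = 0.1250
  C_22 = (0.80)(0.80) − (-0.05)(-0.20) = 0.6300
  C_23 = −[(0.80)(-0.10) − (-0.15)(-0.20)] = 0.1100
  C_31 = (-0.15)(-0.15) − (-0.05)(0.95) = 0.0700
  C_32 = −[(0.80)(-0.15) − (-0.05)(-0.45)] = 0.1425
  C_33 = (0.80)(0.95) − (-0.15)(-0.45) = 0.6925
det(I−A) = Σ_j (I−A)_1j·C_1j = (0.80)(0.7450) + (-0.15)(0.3900) + (-0.05)(0.2350) = 0.52575
adj(I−A) = Cᵀ =
  [ 0.7450   0.1250   0.0700]
  [ 0.3900   0.6300   0.1425]
  [ 0.2350   0.1100   0.6925]
(I − A)⁻¹ = adj(I−A) / det(I−A) ≈
  [   1.4170     0.2378     0.1331]
  [   0.7418     1.1983     0.2710]
  [   0.4470     0.2092     1.3172]
Δx = (I − A)⁻¹ Δd with Δd having +10 in the Cement component and 0 elsewhere.
So Δx_3 = L_33 · (+10), where L_33 = adj(I−A)_33 / det(I−A) = 0.6925 / 0.52575.
Δx_3 = 0.6925 × (+10) / 0.52575 = 6.925 / 0.52575 ≈ 13.17.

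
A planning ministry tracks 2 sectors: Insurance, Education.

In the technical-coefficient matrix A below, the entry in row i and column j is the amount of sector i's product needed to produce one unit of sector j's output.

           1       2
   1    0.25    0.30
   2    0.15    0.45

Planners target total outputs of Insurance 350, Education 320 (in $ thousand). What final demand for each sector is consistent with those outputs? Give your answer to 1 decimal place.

I − A =
  [   0.75    -0.30]
  [  -0.15     0.55]
d = (I − A) x:
  d_1 = (+0.75)·350 + (-0.30)·320 = 166.5
  d_2 = (-0.15)·350 + (+0.55)·320 = 123.5

d_1 = 166.5, d_2 = 123.5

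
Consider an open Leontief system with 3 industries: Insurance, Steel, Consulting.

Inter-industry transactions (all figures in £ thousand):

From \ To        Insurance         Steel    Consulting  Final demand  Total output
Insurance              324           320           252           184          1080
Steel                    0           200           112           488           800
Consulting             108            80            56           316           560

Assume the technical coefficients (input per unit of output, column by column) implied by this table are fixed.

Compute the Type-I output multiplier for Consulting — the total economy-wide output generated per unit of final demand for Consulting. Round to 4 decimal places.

Technical coefficients a_ij = z_ij / X_j:
  a_II = 324/1080 = 0.30, a_SI = 0/1080 = 0.00, a_CI = 108/1080 = 0.10
  a_IS = 320/800 = 0.40, a_SS = 200/800 = 0.25, a_CS = 80/800 = 0.10
  a_IC = 252/560 = 0.45, a_SC = 112/560 = 0.20, a_CC = 56/560 = 0.10
I − A =
  [   0.70    -0.40    -0.45]
  [   0.00     0.75    -0.20]
  [  -0.10    -0.10     0.90]
Cofactors of I−A, C_ij = (−1)^(i+j)·(minor ij) (rows/columns in the sector order above):
  C_11 = (0.75)(0.90) − (-0.20)(-0.10) = 0.6550
  C_12 = −[(0.00)(0.90) − (-0.20)(-0.10)] = 0.0200
  C_13 = (0.00)(-0.10) − (0.75)(-0.10) = 0.0750
  C_21 = −[(-0.40)(0.90) − (-0.45)(-0.10)] = 0.4050
  C_22 = (0.70)(0.90) − (-0.45)(-0.10) = 0.5850
  C_23 = −[(0.70)(-0.10) − (-0.40)(-0.10)] = 0.1100
  C_31 = (-0.40)(-0.20) − (-0.45)(0.75) = 0.4175
  C_32 = −[(0.70)(-0.20) − (-0.45)(0.00)] = 0.1400
  C_33 = (0.70)(0.75) − (-0.40)(0.00) = 0.5250
det(I−A) = Σ_j (I−A)_1j·C_1j = (0.70)(0.6550) + (-0.40)(0.0200) + (-0.45)(0.0750) = 0.41675
adj(I−A) = Cᵀ =
  [ 0.6550   0.4050   0.4175]
  [ 0.0200   0.5850   0.1400]
  [ 0.0750   0.1100   0.5250]
(I − A)⁻¹ = adj(I−A) / det(I−A) ≈
  [   1.57169     0.97181     1.00180]
  [   0.04799     1.40372     0.33593]
  [   0.17996     0.26395     1.25975]
The output multiplier for sector j is the column-j sum of the Leontief inverse (I − A)⁻¹ = adj(I−A) / det(I−A).
Column C of adj(I−A): (0.4175, 0.1400, 0.5250); det(I−A) = 0.41675.
m_C = (0.4175 + 0.1400 + 0.5250) / 0.41675 = 1.0825 / 0.41675 ≈ 2.5975.

m_C = 2.5975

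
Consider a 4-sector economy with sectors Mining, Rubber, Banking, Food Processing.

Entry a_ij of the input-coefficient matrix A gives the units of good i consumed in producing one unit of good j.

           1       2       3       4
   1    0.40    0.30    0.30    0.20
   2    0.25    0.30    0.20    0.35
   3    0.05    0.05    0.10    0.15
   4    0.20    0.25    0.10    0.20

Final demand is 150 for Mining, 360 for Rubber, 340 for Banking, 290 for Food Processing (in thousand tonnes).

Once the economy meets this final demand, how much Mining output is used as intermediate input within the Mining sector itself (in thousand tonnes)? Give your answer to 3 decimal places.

z_11 = 1203.156

I − A =
  [   0.60    -0.30    -0.30    -0.20]
  [  -0.25     0.70    -0.20    -0.35]
  [  -0.05    -0.05     0.90    -0.15]
  [  -0.20    -0.25    -0.10     0.80]
Compute the cofactors C_ij = (−1)^(i+j)·(3×3 minor ij) of I−A; the adjugate is their transpose:
adj(I−A) = Cᵀ =
  [ 0.39750   0.28075   0.22425   0.26425]
  [ 0.25500   0.36500   0.19500   0.26000]
  [ 0.06750   0.06800   0.16200   0.07700]
  [ 0.18750   0.19275   0.13725   0.28725]
det(I−A) = Σ_j (I−A)_1j·C_1j = (0.60)(0.39750) + (-0.30)(0.25500) + (-0.30)(0.06750) + (-0.20)(0.18750) = 0.10425
(I − A)⁻¹ = adj(I−A) / det(I−A) ≈
  [   3.8129     2.6930     2.1511     2.5348]
  [   2.4460     3.5012     1.8705     2.4940]
  [   0.6475     0.6523     1.5540     0.7386]
  [   1.7986     1.8489     1.3165     2.7554]
First solve x = (I − A)⁻¹ d = adj(I−A)·d / det(I−A); in particular x_1 = (0.39750·150 + 0.28075·360 + 0.22425·340 + 0.26425·290) / 0.10425 = 313.5725 / 0.10425 ≈ 3007.88969.
Intermediate flow from 1 to 1: z_11 = a_11 · x_1 = 0.40 × 313.5725 / 0.10425 = 125.429 / 0.10425 ≈ 1203.156.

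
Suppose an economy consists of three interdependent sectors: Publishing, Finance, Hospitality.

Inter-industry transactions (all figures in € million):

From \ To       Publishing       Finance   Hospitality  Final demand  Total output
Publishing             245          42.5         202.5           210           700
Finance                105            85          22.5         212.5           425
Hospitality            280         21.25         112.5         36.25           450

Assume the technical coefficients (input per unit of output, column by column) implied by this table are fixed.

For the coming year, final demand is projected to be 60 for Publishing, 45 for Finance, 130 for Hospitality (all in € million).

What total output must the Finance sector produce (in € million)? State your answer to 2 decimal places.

x_F = 152.74

Technical coefficients a_ij = z_ij / X_j:
  a_PP = 245/700 = 0.35, a_FP = 105/700 = 0.15, a_HP = 280/700 = 0.40
  a_PF = 42.5/425 = 0.10, a_FF = 85/425 = 0.20, a_HF = 21.25/425 = 0.05
  a_PH = 202.5/450 = 0.45, a_FH = 22.5/450 = 0.05, a_HH = 112.5/450 = 0.25
I − A =
  [   0.65    -0.10    -0.45]
  [  -0.15     0.80    -0.05]
  [  -0.40    -0.05     0.75]
Cofactors of I−A, C_ij = (−1)^(i+j)·(minor ij) (rows/columns in the sector order above):
  C_11 = (0.80)(0.75) − (-0.05)(-0.05) = 0.5975
  C_12 = −[(-0.15)(0.75) − (-0.05)(-0.40)] = 0.1325
  C_13 = (-0.15)(-0.05) − (0.80)(-0.40) = 0.3275
  C_21 = −[(-0.10)(0.75) − (-0.45)(-0.05)] = 0.0975
  C_22 = (0.65)(0.75) − (-0.45)(-0.40) = 0.3075
  C_23 = −[(0.65)(-0.05) − (-0.10)(-0.40)] = 0.0725
  C_31 = (-0.10)(-0.05) − (-0.45)(0.80) = 0.3650
  C_32 = −[(0.65)(-0.05) − (-0.45)(-0.15)] = 0.1000
  C_33 = (0.65)(0.80) − (-0.10)(-0.15) = 0.5050
det(I−A) = Σ_j (I−A)_1j·C_1j = (0.65)(0.5975) + (-0.10)(0.1325) + (-0.45)(0.3275) = 0.22775
adj(I−A) = Cᵀ =
  [ 0.5975   0.0975   0.3650]
  [ 0.1325   0.3075   0.1000]
  [ 0.3275   0.0725   0.5050]
(I − A)⁻¹ = adj(I−A) / det(I−A) ≈
  [   2.6235     0.4281     1.6026]
  [   0.5818     1.3502     0.4391]
  [   1.4380     0.3183     2.2173]
x = (I − A)⁻¹ d = adj(I−A)·d / det(I−A), with det(I−A) = 0.22775:
  x_P = (0.5975·60 + 0.0975·45 + 0.3650·130) / 0.22775 = 87.6875 / 0.22775 ≈ 385.02
  x_F = (0.1325·60 + 0.3075·45 + 0.1000·130) / 0.22775 = 34.7875 / 0.22775 ≈ 152.74
  x_H = (0.3275·60 + 0.0725·45 + 0.5050·130) / 0.22775 = 88.5625 / 0.22775 ≈ 388.86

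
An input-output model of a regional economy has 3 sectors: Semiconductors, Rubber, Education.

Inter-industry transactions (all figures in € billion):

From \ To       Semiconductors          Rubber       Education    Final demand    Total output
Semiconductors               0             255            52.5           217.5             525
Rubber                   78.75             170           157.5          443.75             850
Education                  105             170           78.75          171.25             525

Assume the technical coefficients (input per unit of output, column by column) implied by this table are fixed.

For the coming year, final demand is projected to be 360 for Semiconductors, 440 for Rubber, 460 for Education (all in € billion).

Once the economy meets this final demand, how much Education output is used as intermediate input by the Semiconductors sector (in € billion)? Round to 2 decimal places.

Technical coefficients a_ij = z_ij / X_j:
  a_11 = 0/525 = 0.00, a_21 = 78.75/525 = 0.15, a_31 = 105/525 = 0.20
  a_12 = 255/850 = 0.30, a_22 = 170/850 = 0.20, a_32 = 170/850 = 0.20
  a_13 = 52.5/525 = 0.10, a_23 = 157.5/525 = 0.30, a_33 = 78.75/525 = 0.15
I − A =
  [   1.00    -0.30    -0.10]
  [  -0.15     0.80    -0.30]
  [  -0.20    -0.20     0.85]
Cofactors of I−A, C_ij = (−1)^(i+j)·(minor ij) (rows/columns in the sector order above):
  C_11 = (0.80)(0.85) − (-0.30)(-0.20) = 0.6200
  C_12 = −[(-0.15)(0.85) − (-0.30)(-0.20)] = 0.1875
  C_13 = (-0.15)(-0.20) − (0.80)(-0.20) = 0.1900
  C_21 = −[(-0.30)(0.85) − (-0.10)(-0.20)] = 0.2750
  C_22 = (1.00)(0.85) − (-0.10)(-0.20) = 0.8300
  C_23 = −[(1.00)(-0.20) − (-0.30)(-0.20)] = 0.2600
  C_31 = (-0.30)(-0.30) − (-0.10)(0.80) = 0.1700
  C_32 = −[(1.00)(-0.30) − (-0.10)(-0.15)] = 0.3150
  C_33 = (1.00)(0.80) − (-0.30)(-0.15) = 0.7550
det(I−A) = Σ_j (I−A)_1j·C_1j = (1.00)(0.6200) + (-0.30)(0.1875) + (-0.10)(0.1900) = 0.54475
adj(I−A) = Cᵀ =
  [ 0.6200   0.2750   0.1700]
  [ 0.1875   0.8300   0.3150]
  [ 0.1900   0.2600   0.7550]
(I − A)⁻¹ = adj(I−A) / det(I−A) ≈
  [   1.1381     0.5048     0.3121]
  [   0.3442     1.5236     0.5782]
  [   0.3488     0.4773     1.3860]
First solve x = (I − A)⁻¹ d = adj(I−A)·d / det(I−A); in particular x_1 = (0.6200·360 + 0.2750·440 + 0.1700·460) / 0.54475 = 422.40 / 0.54475 ≈ 775.4016.
Intermediate flow from 3 to 1: z_31 = a_31 · x_1 = 0.20 × 422.40 / 0.54475 = 84.48 / 0.54475 ≈ 155.08.

z_31 = 155.08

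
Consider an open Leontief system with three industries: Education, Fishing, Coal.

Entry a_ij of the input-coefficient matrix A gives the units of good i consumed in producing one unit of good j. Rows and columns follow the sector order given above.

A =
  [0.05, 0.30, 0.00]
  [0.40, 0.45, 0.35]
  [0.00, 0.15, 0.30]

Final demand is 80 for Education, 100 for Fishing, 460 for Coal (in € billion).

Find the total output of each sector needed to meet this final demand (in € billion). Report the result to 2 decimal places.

x_E = 413.58, x_F = 1043.02, x_C = 880.65

I − A =
  [   0.95    -0.30     0.00]
  [  -0.40     0.55    -0.35]
  [   0.00    -0.15     0.70]
Cofactors of I−A, C_ij = (−1)^(i+j)·(minor ij) (rows/columns in the sector order above):
  C_11 = (0.55)(0.70) − (-0.35)(-0.15) = 0.3325
  C_12 = −[(-0.40)(0.70) − (-0.35)(0.00)] = 0.2800
  C_13 = (-0.40)(-0.15) − (0.55)(0.00) = 0.0600
  C_21 = −[(-0.30)(0.70) − (0.00)(-0.15)] = 0.2100
  C_22 = (0.95)(0.70) − (0.00)(0.00) = 0.6650
  C_23 = −[(0.95)(-0.15) − (-0.30)(0.00)] = 0.1425
  C_31 = (-0.30)(-0.35) − (0.00)(0.55) = 0.1050
  C_32 = −[(0.95)(-0.35) − (0.00)(-0.40)] = 0.3325
  C_33 = (0.95)(0.55) − (-0.30)(-0.40) = 0.4025
det(I−A) = Σ_j (I−A)_1j·C_1j = (0.95)(0.3325) + (-0.30)(0.2800) + (0.00)(0.0600) = 0.231875
adj(I−A) = Cᵀ =
  [ 0.3325   0.2100   0.1050]
  [ 0.2800   0.6650   0.3325]
  [ 0.0600   0.1425   0.4025]
(I − A)⁻¹ = adj(I−A) / det(I−A) ≈
  [   1.4340     0.9057     0.4528]
  [   1.2075     2.8679     1.4340]
  [   0.2588     0.6146     1.7358]
x = (I − A)⁻¹ d = adj(I−A)·d / det(I−A), with det(I−A) = 0.231875:
  x_E = (0.3325·80 + 0.2100·100 + 0.1050·460) / 0.231875 = 95.90 / 0.231875 ≈ 413.58
  x_F = (0.2800·80 + 0.6650·100 + 0.3325·460) / 0.231875 = 241.85 / 0.231875 ≈ 1043.02
  x_C = (0.0600·80 + 0.1425·100 + 0.4025·460) / 0.231875 = 204.20 / 0.231875 ≈ 880.65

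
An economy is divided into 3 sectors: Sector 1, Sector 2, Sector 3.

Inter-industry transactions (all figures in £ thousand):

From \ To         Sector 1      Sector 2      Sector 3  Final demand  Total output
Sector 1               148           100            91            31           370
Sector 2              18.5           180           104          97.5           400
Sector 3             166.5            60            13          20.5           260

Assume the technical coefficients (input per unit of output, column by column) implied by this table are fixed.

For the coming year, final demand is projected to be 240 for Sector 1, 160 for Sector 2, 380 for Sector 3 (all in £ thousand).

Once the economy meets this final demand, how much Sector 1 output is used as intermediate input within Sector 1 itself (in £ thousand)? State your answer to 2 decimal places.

z_11 = 817.66

Technical coefficients a_ij = z_ij / X_j:
  a_11 = 148/370 = 0.40, a_21 = 18.5/370 = 0.05, a_31 = 166.5/370 = 0.45
  a_12 = 100/400 = 0.25, a_22 = 180/400 = 0.45, a_32 = 60/400 = 0.15
  a_13 = 91/260 = 0.35, a_23 = 104/260 = 0.40, a_33 = 13/260 = 0.05
I − A =
  [   0.60    -0.25    -0.35]
  [  -0.05     0.55    -0.40]
  [  -0.45    -0.15     0.95]
Cofactors of I−A, C_ij = (−1)^(i+j)·(minor ij) (rows/columns in the sector order above):
  C_11 = (0.55)(0.95) − (-0.40)(-0.15) = 0.4625
  C_12 = −[(-0.05)(0.95) − (-0.40)(-0.45)] = 0.2275
  C_13 = (-0.05)(-0.15) − (0.55)(-0.45) = 0.2550
  C_21 = −[(-0.25)(0.95) − (-0.35)(-0.15)] = 0.2900
  C_22 = (0.60)(0.95) − (-0.35)(-0.45) = 0.4125
  C_23 = −[(0.60)(-0.15) − (-0.25)(-0.45)] = 0.2025
  C_31 = (-0.25)(-0.40) − (-0.35)(0.55) = 0.2925
  C_32 = −[(0.60)(-0.40) − (-0.35)(-0.05)] = 0.2575
  C_33 = (0.60)(0.55) − (-0.25)(-0.05) = 0.3175
det(I−A) = Σ_j (I−A)_1j·C_1j = (0.60)(0.4625) + (-0.25)(0.2275) + (-0.35)(0.2550) = 0.131375
adj(I−A) = Cᵀ =
  [ 0.4625   0.2900   0.2925]
  [ 0.2275   0.4125   0.2575]
  [ 0.2550   0.2025   0.3175]
(I − A)⁻¹ = adj(I−A) / det(I−A) ≈
  [   3.5205     2.2074     2.2265]
  [   1.7317     3.1399     1.9600]
  [   1.9410     1.5414     2.4167]
First solve x = (I − A)⁻¹ d = adj(I−A)·d / det(I−A); in particular x_1 = (0.4625·240 + 0.2900·160 + 0.2925·380) / 0.131375 = 268.55 / 0.131375 ≈ 2044.1484.
Intermediate flow from 1 to 1: z_11 = a_11 · x_1 = 0.40 × 268.55 / 0.131375 = 107.42 / 0.131375 ≈ 817.66.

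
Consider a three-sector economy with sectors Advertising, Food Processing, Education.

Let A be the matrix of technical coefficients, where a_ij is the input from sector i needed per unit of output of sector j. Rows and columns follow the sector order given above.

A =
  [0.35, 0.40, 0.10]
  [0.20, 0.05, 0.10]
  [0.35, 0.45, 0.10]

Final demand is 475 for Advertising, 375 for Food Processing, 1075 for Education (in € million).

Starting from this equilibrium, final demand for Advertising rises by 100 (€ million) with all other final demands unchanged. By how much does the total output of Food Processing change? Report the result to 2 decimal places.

Δx_2 = 53.99

I − A =
  [   0.65    -0.40    -0.10]
  [  -0.20     0.95    -0.10]
  [  -0.35    -0.45     0.90]
Cofactors of I−A, C_ij = (−1)^(i+j)·(minor ij) (rows/columns in the sector order above):
  C_11 = (0.95)(0.90) − (-0.10)(-0.45) = 0.8100
  C_12 = −[(-0.20)(0.90) − (-0.10)(-0.35)] = 0.2150
  C_13 = (-0.20)(-0.45) − (0.95)(-0.35) = 0.4225
  C_21 = −[(-0.40)(0.90) − (-0.10)(-0.45)] = 0.4050
  C_22 = (0.65)(0.90) − (-0.10)(-0.35) = 0.5500
  C_23 = −[(0.65)(-0.45) − (-0.40)(-0.35)] = 0.4325
  C_31 = (-0.40)(-0.10) − (-0.10)(0.95) = 0.1350
  C_32 = −[(0.65)(-0.10) − (-0.10)(-0.20)] = 0.0850
  C_33 = (0.65)(0.95) − (-0.40)(-0.20) = 0.5375
det(I−A) = Σ_j (I−A)_1j·C_1j = (0.65)(0.8100) + (-0.40)(0.2150) + (-0.10)(0.4225) = 0.39825
adj(I−A) = Cᵀ =
  [ 0.8100   0.4050   0.1350]
  [ 0.2150   0.5500   0.0850]
  [ 0.4225   0.4325   0.5375]
(I − A)⁻¹ = adj(I−A) / det(I−A) ≈
  [   2.0339     1.0169     0.3390]
  [   0.5399     1.3810     0.2134]
  [   1.0609     1.0860     1.3497]
Δx = (I − A)⁻¹ Δd with Δd having +100 in the Advertising component and 0 elsewhere.
So Δx_2 = L_21 · (+100), where L_21 = adj(I−A)_21 / det(I−A) = 0.2150 / 0.39825.
Δx_2 = 0.2150 × (+100) / 0.39825 = 21.50 / 0.39825 ≈ 53.99.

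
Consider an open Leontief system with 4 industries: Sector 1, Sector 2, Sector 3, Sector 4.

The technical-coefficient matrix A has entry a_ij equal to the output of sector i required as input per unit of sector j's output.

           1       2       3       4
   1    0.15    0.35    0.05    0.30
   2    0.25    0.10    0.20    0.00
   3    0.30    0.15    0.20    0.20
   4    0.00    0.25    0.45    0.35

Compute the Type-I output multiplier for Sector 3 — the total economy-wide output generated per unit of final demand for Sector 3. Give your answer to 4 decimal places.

I − A =
  [   0.85    -0.35    -0.05    -0.30]
  [  -0.25     0.90    -0.20     0.00]
  [  -0.30    -0.15     0.80    -0.20]
  [   0.00    -0.25    -0.45     0.65]
Compute the cofactors C_ij = (−1)^(i+j)·(3×3 minor ij) of I−A; the adjugate is their transpose:
adj(I−A) = Cᵀ =
  [ 0.357500   0.238125   0.211250   0.230000]
  [ 0.146500   0.315250   0.152375   0.114500]
  [ 0.212375   0.216125   0.421625   0.227750]
  [ 0.203375   0.270875   0.350500   0.480125]
det(I−A) = Σ_j (I−A)_1j·C_1j = (0.85)(0.357500) + (-0.35)(0.146500) + (-0.05)(0.212375) + (-0.30)(0.203375) = 0.18096875
(I − A)⁻¹ = adj(I−A) / det(I−A) ≈
  [   1.97548     1.31583     1.16733     1.27094]
  [   0.80953     1.74201     0.84200     0.63271]
  [   1.17355     1.19427     2.32982     1.25850]
  [   1.12381     1.49681     1.93680     2.65308]
The output multiplier for sector j is the column-j sum of the Leontief inverse (I − A)⁻¹ = adj(I−A) / det(I−A).
Column 3 of adj(I−A): (0.211250, 0.152375, 0.421625, 0.350500); det(I−A) = 0.18096875.
m_3 = (0.211250 + 0.152375 + 0.421625 + 0.350500) / 0.18096875 = 1.13575 / 0.18096875 ≈ 6.2759.

m_3 = 6.2759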